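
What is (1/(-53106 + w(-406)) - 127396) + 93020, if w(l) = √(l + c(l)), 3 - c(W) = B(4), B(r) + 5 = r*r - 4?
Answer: -48474416566001/1410123823 - I*√410/2820247646 ≈ -34376.0 - 7.1797e-9*I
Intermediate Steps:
B(r) = -9 + r² (B(r) = -5 + (r*r - 4) = -5 + (r² - 4) = -5 + (-4 + r²) = -9 + r²)
c(W) = -4 (c(W) = 3 - (-9 + 4²) = 3 - (-9 + 16) = 3 - 1*7 = 3 - 7 = -4)
w(l) = √(-4 + l) (w(l) = √(l - 4) = √(-4 + l))
(1/(-53106 + w(-406)) - 127396) + 93020 = (1/(-53106 + √(-4 - 406)) - 127396) + 93020 = (1/(-53106 + √(-410)) - 127396) + 93020 = (1/(-53106 + I*√410) - 127396) + 93020 = (-127396 + 1/(-53106 + I*√410)) + 93020 = -34376 + 1/(-53106 + I*√410)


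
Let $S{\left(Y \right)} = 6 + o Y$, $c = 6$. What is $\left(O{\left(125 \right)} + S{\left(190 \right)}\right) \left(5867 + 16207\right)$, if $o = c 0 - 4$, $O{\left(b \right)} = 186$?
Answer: $-12538032$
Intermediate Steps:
$o = -4$ ($o = 6 \cdot 0 - 4 = 0 - 4 = -4$)
$S{\left(Y \right)} = 6 - 4 Y$
$\left(O{\left(125 \right)} + S{\left(190 \right)}\right) \left(5867 + 16207\right) = \left(186 + \left(6 - 760\right)\right) \left(5867 + 16207\right) = \left(186 + \left(6 - 760\right)\right) 22074 = \left(186 - 754\right) 22074 = \left(-568\right) 22074 = -12538032$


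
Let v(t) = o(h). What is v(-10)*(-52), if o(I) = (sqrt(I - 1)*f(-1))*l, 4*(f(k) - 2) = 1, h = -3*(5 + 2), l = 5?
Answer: -585*I*sqrt(22) ≈ -2743.9*I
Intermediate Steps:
h = -21 (h = -3*7 = -21)
f(k) = 9/4 (f(k) = 2 + (1/4)*1 = 2 + 1/4 = 9/4)
o(I) = 45*sqrt(-1 + I)/4 (o(I) = (sqrt(I - 1)*(9/4))*5 = (sqrt(-1 + I)*(9/4))*5 = (9*sqrt(-1 + I)/4)*5 = 45*sqrt(-1 + I)/4)
v(t) = 45*I*sqrt(22)/4 (v(t) = 45*sqrt(-1 - 21)/4 = 45*sqrt(-22)/4 = 45*(I*sqrt(22))/4 = 45*I*sqrt(22)/4)
v(-10)*(-52) = (45*I*sqrt(22)/4)*(-52) = -585*I*sqrt(22)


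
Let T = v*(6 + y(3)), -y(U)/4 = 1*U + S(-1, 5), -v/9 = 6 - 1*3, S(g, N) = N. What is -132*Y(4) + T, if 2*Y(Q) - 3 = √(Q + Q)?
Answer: 504 - 132*√2 ≈ 317.32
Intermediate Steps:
v = -27 (v = -9*(6 - 1*3) = -9*(6 - 3) = -9*3 = -27)
y(U) = -20 - 4*U (y(U) = -4*(1*U + 5) = -4*(U + 5) = -4*(5 + U) = -20 - 4*U)
T = 702 (T = -27*(6 + (-20 - 4*3)) = -27*(6 + (-20 - 12)) = -27*(6 - 32) = -27*(-26) = 702)
Y(Q) = 3/2 + √2*√Q/2 (Y(Q) = 3/2 + √(Q + Q)/2 = 3/2 + √(2*Q)/2 = 3/2 + (√2*√Q)/2 = 3/2 + √2*√Q/2)
-132*Y(4) + T = -132*(3/2 + √2*√4/2) + 702 = -132*(3/2 + (½)*√2*2) + 702 = -132*(3/2 + √2) + 702 = (-198 - 132*√2) + 702 = 504 - 132*√2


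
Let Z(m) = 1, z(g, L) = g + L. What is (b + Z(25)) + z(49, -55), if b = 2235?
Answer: 2230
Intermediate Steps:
z(g, L) = L + g
(b + Z(25)) + z(49, -55) = (2235 + 1) + (-55 + 49) = 2236 - 6 = 2230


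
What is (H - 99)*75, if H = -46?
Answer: -10875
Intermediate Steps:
(H - 99)*75 = (-46 - 99)*75 = -145*75 = -10875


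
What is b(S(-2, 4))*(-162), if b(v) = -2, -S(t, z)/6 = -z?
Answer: 324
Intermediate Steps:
S(t, z) = 6*z (S(t, z) = -(-6)*z = 6*z)
b(S(-2, 4))*(-162) = -2*(-162) = 324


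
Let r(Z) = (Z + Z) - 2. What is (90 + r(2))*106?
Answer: 9752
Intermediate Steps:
r(Z) = -2 + 2*Z (r(Z) = 2*Z - 2 = -2 + 2*Z)
(90 + r(2))*106 = (90 + (-2 + 2*2))*106 = (90 + (-2 + 4))*106 = (90 + 2)*106 = 92*106 = 9752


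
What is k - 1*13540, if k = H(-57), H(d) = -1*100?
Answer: -13640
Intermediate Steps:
H(d) = -100
k = -100
k - 1*13540 = -100 - 1*13540 = -100 - 13540 = -13640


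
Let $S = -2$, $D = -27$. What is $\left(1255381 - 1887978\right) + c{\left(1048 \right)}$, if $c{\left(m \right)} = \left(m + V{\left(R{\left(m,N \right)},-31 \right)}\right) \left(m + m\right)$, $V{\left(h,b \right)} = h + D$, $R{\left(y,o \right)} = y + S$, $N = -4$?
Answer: $3699835$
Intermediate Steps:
$R{\left(y,o \right)} = -2 + y$ ($R{\left(y,o \right)} = y - 2 = -2 + y$)
$V{\left(h,b \right)} = -27 + h$ ($V{\left(h,b \right)} = h - 27 = -27 + h$)
$c{\left(m \right)} = 2 m \left(-29 + 2 m\right)$ ($c{\left(m \right)} = \left(m + \left(-27 + \left(-2 + m\right)\right)\right) \left(m + m\right) = \left(m + \left(-29 + m\right)\right) 2 m = \left(-29 + 2 m\right) 2 m = 2 m \left(-29 + 2 m\right)$)
$\left(1255381 - 1887978\right) + c{\left(1048 \right)} = \left(1255381 - 1887978\right) + 2 \cdot 1048 \left(-29 + 2 \cdot 1048\right) = -632597 + 2 \cdot 1048 \left(-29 + 2096\right) = -632597 + 2 \cdot 1048 \cdot 2067 = -632597 + 4332432 = 3699835$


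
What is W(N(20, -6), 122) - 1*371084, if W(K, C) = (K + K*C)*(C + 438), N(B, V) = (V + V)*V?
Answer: 4588276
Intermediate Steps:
N(B, V) = 2*V**2 (N(B, V) = (2*V)*V = 2*V**2)
W(K, C) = (438 + C)*(K + C*K) (W(K, C) = (K + C*K)*(438 + C) = (438 + C)*(K + C*K))
W(N(20, -6), 122) - 1*371084 = (2*(-6)**2)*(438 + 122**2 + 439*122) - 1*371084 = (2*36)*(438 + 14884 + 53558) - 371084 = 72*68880 - 371084 = 4959360 - 371084 = 4588276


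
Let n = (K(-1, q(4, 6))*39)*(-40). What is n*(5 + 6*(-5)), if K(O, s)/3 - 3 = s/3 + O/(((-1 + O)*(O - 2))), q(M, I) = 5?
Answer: 526500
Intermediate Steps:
K(O, s) = 9 + s + 3*O/((-1 + O)*(-2 + O)) (K(O, s) = 9 + 3*(s/3 + O/(((-1 + O)*(O - 2)))) = 9 + 3*(s*(⅓) + O/(((-1 + O)*(-2 + O)))) = 9 + 3*(s/3 + O*(1/((-1 + O)*(-2 + O)))) = 9 + 3*(s/3 + O/((-1 + O)*(-2 + O))) = 9 + (s + 3*O/((-1 + O)*(-2 + O))) = 9 + s + 3*O/((-1 + O)*(-2 + O)))
n = -21060 (n = (((18 - 24*(-1) + 2*5 + 9*(-1)² + 5*(-1)² - 3*(-1)*5)/(2 + (-1)² - 3*(-1)))*39)*(-40) = (((18 + 24 + 10 + 9*1 + 5*1 + 15)/(2 + 1 + 3))*39)*(-40) = (((18 + 24 + 10 + 9 + 5 + 15)/6)*39)*(-40) = (((⅙)*81)*39)*(-40) = ((27/2)*39)*(-40) = (1053/2)*(-40) = -21060)
n*(5 + 6*(-5)) = -21060*(5 + 6*(-5)) = -21060*(5 - 30) = -21060*(-25) = 526500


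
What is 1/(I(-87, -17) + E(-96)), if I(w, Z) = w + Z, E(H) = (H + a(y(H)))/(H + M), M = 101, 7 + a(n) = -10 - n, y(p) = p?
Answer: -5/537 ≈ -0.0093110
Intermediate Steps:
a(n) = -17 - n (a(n) = -7 + (-10 - n) = -17 - n)
E(H) = -17/(101 + H) (E(H) = (H + (-17 - H))/(H + 101) = -17/(101 + H))
I(w, Z) = Z + w
1/(I(-87, -17) + E(-96)) = 1/((-17 - 87) - 17/(101 - 96)) = 1/(-104 - 17/5) = 1/(-537/5) = -5/537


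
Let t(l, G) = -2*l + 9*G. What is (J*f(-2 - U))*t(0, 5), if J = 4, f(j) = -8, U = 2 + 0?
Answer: -1440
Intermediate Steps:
U = 2
(J*f(-2 - U))*t(0, 5) = (4*(-8))*(-2*0 + 9*5) = -32*(0 + 45) = -32*45 = -1440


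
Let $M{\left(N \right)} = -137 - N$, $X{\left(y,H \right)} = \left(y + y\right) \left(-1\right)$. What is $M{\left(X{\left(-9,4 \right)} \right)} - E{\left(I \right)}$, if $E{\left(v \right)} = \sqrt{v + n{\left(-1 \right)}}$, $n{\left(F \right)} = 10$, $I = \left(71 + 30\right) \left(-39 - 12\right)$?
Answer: $-155 - i \sqrt{5141} \approx -155.0 - 71.701 i$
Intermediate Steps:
$X{\left(y,H \right)} = - 2 y$ ($X{\left(y,H \right)} = 2 y \left(-1\right) = - 2 y$)
$I = -5151$ ($I = 101 \left(-51\right) = -5151$)
$E{\left(v \right)} = \sqrt{10 + v}$ ($E{\left(v \right)} = \sqrt{v + 10} = \sqrt{10 + v}$)
$M{\left(X{\left(-9,4 \right)} \right)} - E{\left(I \right)} = \left(-137 - \left(-2\right) \left(-9\right)\right) - \sqrt{10 - 5151} = \left(-137 - 18\right) - \sqrt{-5141} = \left(-137 - 18\right) - i \sqrt{5141} = -155 - i \sqrt{5141}$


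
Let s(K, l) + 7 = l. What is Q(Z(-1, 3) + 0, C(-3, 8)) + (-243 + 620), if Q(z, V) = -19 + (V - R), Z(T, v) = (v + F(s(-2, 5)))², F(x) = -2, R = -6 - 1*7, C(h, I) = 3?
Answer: 374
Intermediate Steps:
R = -13 (R = -6 - 7 = -13)
s(K, l) = -7 + l
Z(T, v) = (-2 + v)² (Z(T, v) = (v - 2)² = (-2 + v)²)
Q(z, V) = -6 + V (Q(z, V) = -19 + (V - 1*(-13)) = -19 + (V + 13) = -19 + (13 + V) = -6 + V)
Q(Z(-1, 3) + 0, C(-3, 8)) + (-243 + 620) = (-6 + 3) + (-243 + 620) = -3 + 377 = 374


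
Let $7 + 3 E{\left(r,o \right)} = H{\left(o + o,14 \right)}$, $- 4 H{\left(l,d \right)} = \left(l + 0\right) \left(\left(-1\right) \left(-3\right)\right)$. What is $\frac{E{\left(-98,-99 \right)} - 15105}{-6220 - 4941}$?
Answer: $\frac{90347}{66966} \approx 1.3491$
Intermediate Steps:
$H{\left(l,d \right)} = - \frac{3 l}{4}$ ($H{\left(l,d \right)} = - \frac{\left(l + 0\right) \left(\left(-1\right) \left(-3\right)\right)}{4} = - \frac{l 3}{4} = - \frac{3 l}{4}$)
$E{\left(r,o \right)} = - \frac{7}{3} - \frac{o}{2}$ ($E{\left(r,o \right)} = - \frac{7}{3} + \frac{\left(- \frac{3}{4}\right) \left(o + o\right)}{3} = - \frac{7}{3} + \frac{\left(- \frac{3}{4}\right) 2 o}{3} = - \frac{7}{3} + \frac{\left(- \frac{3}{2}\right) o}{3} = - \frac{7}{3} - \frac{o}{2}$)
$\frac{E{\left(-98,-99 \right)} - 15105}{-6220 - 4941} = \frac{\left(- \frac{7}{3} - - \frac{99}{2}\right) - 15105}{-6220 - 4941} = \frac{\left(- \frac{7}{3} + \frac{99}{2}\right) - 15105}{-11161} = \left(\frac{283}{6} - 15105\right) \left(- \frac{1}{11161}\right) = \left(- \frac{90347}{6}\right) \left(- \frac{1}{11161}\right) = \frac{90347}{66966}$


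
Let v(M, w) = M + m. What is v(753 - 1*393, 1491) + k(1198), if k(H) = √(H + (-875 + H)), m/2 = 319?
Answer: 1037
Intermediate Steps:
m = 638 (m = 2*319 = 638)
k(H) = √(-875 + 2*H)
v(M, w) = 638 + M (v(M, w) = M + 638 = 638 + M)
v(753 - 1*393, 1491) + k(1198) = (638 + (753 - 1*393)) + √(-875 + 2*1198) = (638 + (753 - 393)) + √(-875 + 2396) = (638 + 360) + √1521 = 998 + 39 = 1037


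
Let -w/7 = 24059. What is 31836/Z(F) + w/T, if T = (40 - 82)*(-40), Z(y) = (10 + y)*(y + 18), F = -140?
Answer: -3739351/38064 ≈ -98.239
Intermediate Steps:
w = -168413 (w = -7*24059 = -168413)
Z(y) = (10 + y)*(18 + y)
T = 1680 (T = -42*(-40) = 1680)
31836/Z(F) + w/T = 31836/(180 + (-140)² + 28*(-140)) - 168413/1680 = 31836/(180 + 19600 - 3920) - 168413*1/1680 = 31836/15860 - 24059/240 = 31836*(1/15860) - 24059/240 = 7959/3965 - 24059/240 = -3739351/38064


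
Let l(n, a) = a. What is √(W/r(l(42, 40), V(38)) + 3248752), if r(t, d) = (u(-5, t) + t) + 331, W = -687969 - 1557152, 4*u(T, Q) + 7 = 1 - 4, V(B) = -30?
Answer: √1761312066734/737 ≈ 1800.7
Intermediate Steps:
u(T, Q) = -5/2 (u(T, Q) = -7/4 + (1 - 4)/4 = -7/4 + (¼)*(-3) = -7/4 - ¾ = -5/2)
W = -2245121
r(t, d) = 657/2 + t (r(t, d) = (-5/2 + t) + 331 = 657/2 + t)
√(W/r(l(42, 40), V(38)) + 3248752) = √(-2245121/(657/2 + 40) + 3248752) = √(-2245121/737/2 + 3248752) = √(-2245121*2/737 + 3248752) = √(-4490242/737 + 3248752) = √(2389839982/737) = √1761312066734/737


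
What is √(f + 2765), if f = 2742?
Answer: √5507 ≈ 74.209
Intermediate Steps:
√(f + 2765) = √(2742 + 2765) = √5507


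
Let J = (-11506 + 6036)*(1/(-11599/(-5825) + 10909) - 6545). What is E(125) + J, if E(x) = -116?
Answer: 1137694622391533/31778262 ≈ 3.5801e+7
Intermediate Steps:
J = 1137698308669925/31778262 (J = -5470*(1/(-11599*(-1/5825) + 10909) - 6545) = -5470*(1/(11599/5825 + 10909) - 6545) = -5470*(1/(63556524/5825) - 6545) = -5470*(5825/63556524 - 6545) = -5470*(-415977443755/63556524) = 1137698308669925/31778262 ≈ 3.5801e+7)
E(125) + J = -116 + 1137698308669925/31778262 = 1137694622391533/31778262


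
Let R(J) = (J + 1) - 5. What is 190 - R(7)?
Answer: 187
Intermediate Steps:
R(J) = -4 + J (R(J) = (1 + J) - 5 = -4 + J)
190 - R(7) = 190 - (-4 + 7) = 190 - 1*3 = 190 - 3 = 187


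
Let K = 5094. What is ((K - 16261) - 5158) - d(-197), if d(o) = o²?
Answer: -55134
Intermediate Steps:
((K - 16261) - 5158) - d(-197) = ((5094 - 16261) - 5158) - 1*(-197)² = (-11167 - 5158) - 1*38809 = -16325 - 38809 = -55134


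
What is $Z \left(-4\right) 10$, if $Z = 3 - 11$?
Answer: $320$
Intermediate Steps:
$Z = -8$ ($Z = 3 - 11 = -8$)
$Z \left(-4\right) 10 = \left(-8\right) \left(-4\right) 10 = 32 \cdot 10 = 320$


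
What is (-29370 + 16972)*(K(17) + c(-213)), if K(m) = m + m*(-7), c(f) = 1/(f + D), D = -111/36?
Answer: 3279246204/2593 ≈ 1.2647e+6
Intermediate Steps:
D = -37/12 (D = -111*1/36 = -37/12 ≈ -3.0833)
c(f) = 1/(-37/12 + f) (c(f) = 1/(f - 37/12) = 1/(-37/12 + f))
K(m) = -6*m (K(m) = m - 7*m = -6*m)
(-29370 + 16972)*(K(17) + c(-213)) = (-29370 + 16972)*(-6*17 + 12/(-37 + 12*(-213))) = -12398*(-102 + 12/(-37 - 2556)) = -12398*(-102 + 12/(-2593)) = -12398*(-102 + 12*(-1/2593)) = -12398*(-102 - 12/2593) = -12398*(-264498/2593) = 3279246204/2593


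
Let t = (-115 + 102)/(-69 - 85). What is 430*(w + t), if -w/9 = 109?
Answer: -32478115/77 ≈ -4.2179e+5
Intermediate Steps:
w = -981 (w = -9*109 = -981)
t = 13/154 (t = -13/(-154) = -13*(-1/154) = 13/154 ≈ 0.084416)
430*(w + t) = 430*(-981 + 13/154) = 430*(-151061/154) = -32478115/77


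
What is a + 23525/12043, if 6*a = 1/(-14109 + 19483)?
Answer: 758552143/388314492 ≈ 1.9534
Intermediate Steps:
a = 1/32244 (a = 1/(6*(-14109 + 19483)) = (⅙)/5374 = (⅙)*(1/5374) = 1/32244 ≈ 3.1014e-5)
a + 23525/12043 = 1/32244 + 23525/12043 = 758552143/388314492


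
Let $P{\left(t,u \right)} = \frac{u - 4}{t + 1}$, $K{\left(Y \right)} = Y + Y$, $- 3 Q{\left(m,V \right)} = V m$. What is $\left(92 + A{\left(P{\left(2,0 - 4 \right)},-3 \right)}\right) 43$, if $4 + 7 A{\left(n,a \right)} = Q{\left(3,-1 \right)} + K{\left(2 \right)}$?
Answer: $\frac{27735}{7} \approx 3962.1$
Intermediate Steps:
$Q{\left(m,V \right)} = - \frac{V m}{3}$
$K{\left(Y \right)} = 2 Y$
$P{\left(t,u \right)} = \frac{-4 + u}{1 + t}$
$A{\left(n,a \right)} = \frac{1}{7}$ ($A{\left(n,a \right)} = - \frac{4}{7} + \frac{\left(- \frac{1}{3}\right) \left(-1\right) 3 + 2 \cdot 2}{7} = - \frac{4}{7} + \frac{1 + 4}{7} = - \frac{4}{7} + \frac{1}{7} \cdot 5 = - \frac{4}{7} + \frac{5}{7} = \frac{1}{7}$)
$\left(92 + A{\left(P{\left(2,0 - 4 \right)},-3 \right)}\right) 43 = \left(92 + \frac{1}{7}\right) 43 = \frac{645}{7} \cdot 43 = \frac{27735}{7}$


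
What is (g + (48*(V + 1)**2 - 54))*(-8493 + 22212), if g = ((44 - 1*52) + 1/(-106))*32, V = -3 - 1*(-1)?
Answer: -190721538/53 ≈ -3.5985e+6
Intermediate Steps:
V = -2 (V = -3 + 1 = -2)
g = -13584/53 (g = ((44 - 52) - 1/106)*32 = (-8 - 1/106)*32 = -849/106*32 = -13584/53 ≈ -256.30)
(g + (48*(V + 1)**2 - 54))*(-8493 + 22212) = (-13584/53 + (48*(-2 + 1)**2 - 54))*(-8493 + 22212) = (-13584/53 + (48*(-1)**2 - 54))*13719 = (-13584/53 + (48*1 - 54))*13719 = (-13584/53 + (48 - 54))*13719 = (-13584/53 - 6)*13719 = -13902/53*13719 = -190721538/53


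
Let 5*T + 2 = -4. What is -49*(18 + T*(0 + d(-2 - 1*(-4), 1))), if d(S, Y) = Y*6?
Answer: -2646/5 ≈ -529.20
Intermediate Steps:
T = -6/5 (T = -⅖ + (⅕)*(-4) = -⅖ - ⅘ = -6/5 ≈ -1.2000)
d(S, Y) = 6*Y
-49*(18 + T*(0 + d(-2 - 1*(-4), 1))) = -49*(18 - 6*(0 + 6*1)/5) = -49*(18 - 6*(0 + 6)/5) = -49*(18 - 6/5*6) = -49*(18 - 36/5) = -49*54/5 = -2646/5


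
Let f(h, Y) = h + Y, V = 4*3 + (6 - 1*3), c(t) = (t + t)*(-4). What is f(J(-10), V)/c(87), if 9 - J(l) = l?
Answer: -17/348 ≈ -0.048851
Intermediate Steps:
c(t) = -8*t (c(t) = (2*t)*(-4) = -8*t)
V = 15 (V = 12 + (6 - 3) = 12 + 3 = 15)
J(l) = 9 - l
f(h, Y) = Y + h
f(J(-10), V)/c(87) = (15 + (9 - 1*(-10)))/((-8*87)) = (15 + (9 + 10))/(-696) = (15 + 19)*(-1/696) = 34*(-1/696) = -17/348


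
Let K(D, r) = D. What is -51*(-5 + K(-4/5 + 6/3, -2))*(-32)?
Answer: -31008/5 ≈ -6201.6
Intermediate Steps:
-51*(-5 + K(-4/5 + 6/3, -2))*(-32) = -51*(-5 + (-4/5 + 6/3))*(-32) = -51*(-5 + (-4*⅕ + 6*(⅓)))*(-32) = -51*(-5 + (-⅘ + 2))*(-32) = -51*(-5 + 6/5)*(-32) = -51*(-19)/5*(-32) = -17*(-57/5)*(-32) = (969/5)*(-32) = -31008/5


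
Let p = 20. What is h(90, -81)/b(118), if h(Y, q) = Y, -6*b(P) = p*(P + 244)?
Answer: -27/362 ≈ -0.074586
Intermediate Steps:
b(P) = -2440/3 - 10*P/3 (b(P) = -10*(P + 244)/3 = -10*(244 + P)/3 = -(4880 + 20*P)/6 = -2440/3 - 10*P/3)
h(90, -81)/b(118) = 90/(-2440/3 - 10/3*118) = 90/(-2440/3 - 1180/3) = 90/(-3620/3) = 90*(-3/3620) = -27/362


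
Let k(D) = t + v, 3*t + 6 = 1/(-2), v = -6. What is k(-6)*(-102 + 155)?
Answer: -2597/6 ≈ -432.83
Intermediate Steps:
t = -13/6 (t = -2 + (1/3)/(-2) = -2 + (1/3)*(-1/2) = -2 - 1/6 = -13/6 ≈ -2.1667)
k(D) = -49/6 (k(D) = -13/6 - 6 = -49/6)
k(-6)*(-102 + 155) = -49*(-102 + 155)/6 = -49/6*53 = -2597/6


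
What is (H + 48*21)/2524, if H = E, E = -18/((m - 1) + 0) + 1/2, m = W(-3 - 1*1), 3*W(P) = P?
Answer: 14227/35336 ≈ 0.40262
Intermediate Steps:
W(P) = P/3
m = -4/3 (m = (-3 - 1*1)/3 = (-3 - 1)/3 = (1/3)*(-4) = -4/3 ≈ -1.3333)
E = 115/14 (E = -18/((-4/3 - 1) + 0) + 1/2 = -18/(-7/3 + 0) + 1*(1/2) = -18/(-7/3) + 1/2 = -18*(-3/7) + 1/2 = 54/7 + 1/2 = 115/14 ≈ 8.2143)
H = 115/14 ≈ 8.2143
(H + 48*21)/2524 = (115/14 + 48*21)/2524 = (115/14 + 1008)*(1/2524) = (14227/14)*(1/2524) = 14227/35336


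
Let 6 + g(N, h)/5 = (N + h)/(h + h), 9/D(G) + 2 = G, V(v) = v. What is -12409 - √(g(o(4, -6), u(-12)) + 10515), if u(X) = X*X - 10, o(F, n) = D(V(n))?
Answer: -12409 - √3013010770/536 ≈ -12511.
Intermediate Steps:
D(G) = 9/(-2 + G)
o(F, n) = 9/(-2 + n)
u(X) = -10 + X² (u(X) = X² - 10 = -10 + X²)
g(N, h) = -30 + 5*(N + h)/(2*h) (g(N, h) = -30 + 5*((N + h)/(h + h)) = -30 + 5*((N + h)/((2*h))) = -30 + 5*((N + h)*(1/(2*h))) = -30 + 5*((N + h)/(2*h)) = -30 + 5*(N + h)/(2*h))
-12409 - √(g(o(4, -6), u(-12)) + 10515) = -12409 - √(5*(9/(-2 - 6) - 11*(-10 + (-12)²))/(2*(-10 + (-12)²)) + 10515) = -12409 - √(5*(9/(-8) - 11*(-10 + 144))/(2*(-10 + 144)) + 10515) = -12409 - √((5/2)*(9*(-⅛) - 11*134)/134 + 10515) = -12409 - √((5/2)*(1/134)*(-9/8 - 1474) + 10515) = -12409 - √((5/2)*(1/134)*(-11801/8) + 10515) = -12409 - √(-59005/2144 + 10515) = -12409 - √(22485155/2144) = -12409 - √3013010770/536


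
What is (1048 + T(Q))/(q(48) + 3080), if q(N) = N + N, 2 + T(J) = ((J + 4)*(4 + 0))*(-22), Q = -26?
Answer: 1491/1588 ≈ 0.93892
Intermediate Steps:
T(J) = -354 - 88*J (T(J) = -2 + ((J + 4)*(4 + 0))*(-22) = -2 + ((4 + J)*4)*(-22) = -2 + (16 + 4*J)*(-22) = -2 + (-352 - 88*J) = -354 - 88*J)
q(N) = 2*N
(1048 + T(Q))/(q(48) + 3080) = (1048 + (-354 - 88*(-26)))/(2*48 + 3080) = (1048 + (-354 + 2288))/(96 + 3080) = (1048 + 1934)/3176 = 2982*(1/3176) = 1491/1588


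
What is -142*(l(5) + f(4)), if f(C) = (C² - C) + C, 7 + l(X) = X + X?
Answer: -2698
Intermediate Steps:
l(X) = -7 + 2*X (l(X) = -7 + (X + X) = -7 + 2*X)
f(C) = C²
-142*(l(5) + f(4)) = -142*((-7 + 2*5) + 4²) = -142*((-7 + 10) + 16) = -142*(3 + 16) = -142*19 = -2698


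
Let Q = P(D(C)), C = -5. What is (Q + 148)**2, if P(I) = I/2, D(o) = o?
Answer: 84681/4 ≈ 21170.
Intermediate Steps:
P(I) = I/2 (P(I) = I*(1/2) = I/2)
Q = -5/2 (Q = (1/2)*(-5) = -5/2 ≈ -2.5000)
(Q + 148)**2 = (-5/2 + 148)**2 = (291/2)**2 = 84681/4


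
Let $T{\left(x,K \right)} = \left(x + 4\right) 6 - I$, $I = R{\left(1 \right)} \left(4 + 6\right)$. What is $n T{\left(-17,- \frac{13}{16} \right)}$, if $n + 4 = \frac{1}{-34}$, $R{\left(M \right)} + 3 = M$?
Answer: $\frac{3973}{17} \approx 233.71$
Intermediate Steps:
$R{\left(M \right)} = -3 + M$
$I = -20$ ($I = \left(-3 + 1\right) \left(4 + 6\right) = \left(-2\right) 10 = -20$)
$T{\left(x,K \right)} = 44 + 6 x$ ($T{\left(x,K \right)} = \left(x + 4\right) 6 - -20 = \left(4 + x\right) 6 + 20 = \left(24 + 6 x\right) + 20 = 44 + 6 x$)
$n = - \frac{137}{34}$ ($n = -4 + \frac{1}{-34} = -4 - \frac{1}{34} = - \frac{137}{34} \approx -4.0294$)
$n T{\left(-17,- \frac{13}{16} \right)} = - \frac{137 \left(44 + 6 \left(-17\right)\right)}{34} = - \frac{137 \left(44 - 102\right)}{34} = \left(- \frac{137}{34}\right) \left(-58\right) = \frac{3973}{17}$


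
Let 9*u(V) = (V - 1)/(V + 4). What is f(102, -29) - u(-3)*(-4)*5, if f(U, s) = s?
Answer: -341/9 ≈ -37.889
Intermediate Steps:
u(V) = (-1 + V)/(9*(4 + V)) (u(V) = ((V - 1)/(V + 4))/9 = ((-1 + V)/(4 + V))/9 = (-1 + V)/(9*(4 + V)))
f(102, -29) - u(-3)*(-4)*5 = -29 - ((-1 - 3)/(9*(4 - 3)))*(-4)*5 = -29 - ((1/9)*(-4)/1)*(-4)*5 = -29 - ((1/9)*1*(-4))*(-4)*5 = -29 - (-4/9*(-4))*5 = -29 - 16*5/9 = -29 - 1*80/9 = -29 - 80/9 = -341/9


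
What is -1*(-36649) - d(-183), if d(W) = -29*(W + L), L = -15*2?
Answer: 30472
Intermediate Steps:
L = -30
d(W) = 870 - 29*W (d(W) = -29*(W - 30) = -29*(-30 + W) = 870 - 29*W)
-1*(-36649) - d(-183) = -1*(-36649) - (870 - 29*(-183)) = 36649 - (870 + 5307) = 36649 - 1*6177 = 36649 - 6177 = 30472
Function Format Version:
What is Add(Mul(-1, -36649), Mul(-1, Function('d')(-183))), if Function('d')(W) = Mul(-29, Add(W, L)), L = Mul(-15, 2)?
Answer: 30472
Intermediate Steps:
L = -30
Function('d')(W) = Add(870, Mul(-29, W)) (Function('d')(W) = Mul(-29, Add(W, -30)) = Mul(-29, Add(-30, W)) = Add(870, Mul(-29, W)))
Add(Mul(-1, -36649), Mul(-1, Function('d')(-183))) = Add(Mul(-1, -36649), Mul(-1, Add(870, Mul(-29, -183)))) = Add(36649, Mul(-1, Add(870, 5307))) = Add(36649, Mul(-1, 6177)) = Add(36649, -6177) = 30472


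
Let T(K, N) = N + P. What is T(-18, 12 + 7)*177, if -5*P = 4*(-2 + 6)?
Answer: 13983/5 ≈ 2796.6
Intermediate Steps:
P = -16/5 (P = -4*(-2 + 6)/5 = -4*4/5 = -⅕*16 = -16/5 ≈ -3.2000)
T(K, N) = -16/5 + N (T(K, N) = N - 16/5 = -16/5 + N)
T(-18, 12 + 7)*177 = (-16/5 + (12 + 7))*177 = (-16/5 + 19)*177 = (79/5)*177 = 13983/5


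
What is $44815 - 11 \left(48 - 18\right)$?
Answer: $44485$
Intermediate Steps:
$44815 - 11 \left(48 - 18\right) = 44815 - 330 = 44485$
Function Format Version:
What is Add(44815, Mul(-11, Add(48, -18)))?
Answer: 44485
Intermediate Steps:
Add(44815, Mul(-11, Add(48, -18))) = Add(44815, Mul(-11, 30)) = Add(44815, -330) = 44485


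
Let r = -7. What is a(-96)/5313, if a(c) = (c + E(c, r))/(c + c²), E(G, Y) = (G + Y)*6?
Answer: -17/1153680 ≈ -1.4735e-5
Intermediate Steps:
E(G, Y) = 6*G + 6*Y
a(c) = (-42 + 7*c)/(c + c²) (a(c) = (c + (6*c + 6*(-7)))/(c + c²) = (c + (6*c - 42))/(c + c²) = (c + (-42 + 6*c))/(c + c²) = (-42 + 7*c)/(c + c²))
a(-96)/5313 = (7*(-6 - 96)/(-96*(1 - 96)))/5313 = (7*(-1/96)*(-102)/(-95))*(1/5313) = (7*(-1/96)*(-1/95)*(-102))*(1/5313) = -119/1520*1/5313 = -17/1153680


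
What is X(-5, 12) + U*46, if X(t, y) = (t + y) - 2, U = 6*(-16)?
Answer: -4411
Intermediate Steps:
U = -96
X(t, y) = -2 + t + y
X(-5, 12) + U*46 = (-2 - 5 + 12) - 96*46 = 5 - 4416 = -4411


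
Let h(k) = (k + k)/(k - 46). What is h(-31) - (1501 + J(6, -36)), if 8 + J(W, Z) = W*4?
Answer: -116747/77 ≈ -1516.2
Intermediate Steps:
J(W, Z) = -8 + 4*W (J(W, Z) = -8 + W*4 = -8 + 4*W)
h(k) = 2*k/(-46 + k) (h(k) = (2*k)/(-46 + k) = 2*k/(-46 + k))
h(-31) - (1501 + J(6, -36)) = 2*(-31)/(-46 - 31) - (1501 + (-8 + 4*6)) = 2*(-31)/(-77) - (1501 + (-8 + 24)) = 2*(-31)*(-1/77) - (1501 + 16) = 62/77 - 1*1517 = 62/77 - 1517 = -116747/77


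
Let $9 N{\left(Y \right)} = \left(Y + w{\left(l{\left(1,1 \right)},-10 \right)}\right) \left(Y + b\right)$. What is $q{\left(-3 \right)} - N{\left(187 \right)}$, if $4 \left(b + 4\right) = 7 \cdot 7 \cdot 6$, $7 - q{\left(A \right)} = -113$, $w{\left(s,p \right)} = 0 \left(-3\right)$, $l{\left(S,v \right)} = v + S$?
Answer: $- \frac{10419}{2} \approx -5209.5$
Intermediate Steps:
$l{\left(S,v \right)} = S + v$
$w{\left(s,p \right)} = 0$
$q{\left(A \right)} = 120$ ($q{\left(A \right)} = 7 - -113 = 7 + 113 = 120$)
$b = \frac{139}{2}$ ($b = -4 + \frac{7 \cdot 7 \cdot 6}{4} = -4 + \frac{49 \cdot 6}{4} = -4 + \frac{1}{4} \cdot 294 = -4 + \frac{147}{2} = \frac{139}{2} \approx 69.5$)
$N{\left(Y \right)} = \frac{Y \left(\frac{139}{2} + Y\right)}{9}$ ($N{\left(Y \right)} = \frac{\left(Y + 0\right) \left(Y + \frac{139}{2}\right)}{9} = \frac{Y \left(\frac{139}{2} + Y\right)}{9}$)
$q{\left(-3 \right)} - N{\left(187 \right)} = 120 - \frac{1}{18} \cdot 187 \left(139 + 2 \cdot 187\right) = 120 - \frac{1}{18} \cdot 187 \left(139 + 374\right) = 120 - \frac{1}{18} \cdot 187 \cdot 513 = 120 - \frac{10659}{2} = - \frac{10419}{2}$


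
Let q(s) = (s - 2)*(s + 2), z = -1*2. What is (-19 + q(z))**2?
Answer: 361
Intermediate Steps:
z = -2
q(s) = (-2 + s)*(2 + s)
(-19 + q(z))**2 = (-19 + (-4 + (-2)**2))**2 = (-19 + (-4 + 4))**2 = (-19 + 0)**2 = (-19)**2 = 361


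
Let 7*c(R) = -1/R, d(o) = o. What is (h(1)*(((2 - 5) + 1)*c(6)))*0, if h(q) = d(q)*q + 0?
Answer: 0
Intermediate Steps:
c(R) = -1/(7*R) (c(R) = (-1/R)/7 = -1/(7*R))
h(q) = q² (h(q) = q*q + 0 = q² + 0 = q²)
(h(1)*(((2 - 5) + 1)*c(6)))*0 = (1²*(((2 - 5) + 1)*(-⅐/6)))*0 = (1*((-3 + 1)*(-⅐*⅙)))*0 = (1*(-2*(-1/42)))*0 = (1*(1/21))*0 = (1/21)*0 = 0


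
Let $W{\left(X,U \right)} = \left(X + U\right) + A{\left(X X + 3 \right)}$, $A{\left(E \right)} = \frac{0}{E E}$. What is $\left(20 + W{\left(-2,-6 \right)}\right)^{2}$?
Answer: $144$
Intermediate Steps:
$A{\left(E \right)} = 0$ ($A{\left(E \right)} = \frac{0}{E^{2}} = 0$)
$W{\left(X,U \right)} = U + X$ ($W{\left(X,U \right)} = \left(X + U\right) + 0 = \left(U + X\right) + 0 = U + X$)
$\left(20 + W{\left(-2,-6 \right)}\right)^{2} = \left(20 - 8\right)^{2} = 12^{2} = 144$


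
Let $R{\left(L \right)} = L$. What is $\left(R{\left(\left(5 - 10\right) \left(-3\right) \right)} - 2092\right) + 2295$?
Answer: $218$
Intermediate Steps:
$\left(R{\left(\left(5 - 10\right) \left(-3\right) \right)} - 2092\right) + 2295 = \left(\left(5 - 10\right) \left(-3\right) - 2092\right) + 2295 = \left(\left(-5\right) \left(-3\right) - 2092\right) + 2295 = \left(15 - 2092\right) + 2295 = -2077 + 2295 = 218$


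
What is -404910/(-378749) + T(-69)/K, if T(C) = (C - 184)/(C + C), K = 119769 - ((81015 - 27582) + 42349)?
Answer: 58279623259/54510313578 ≈ 1.0691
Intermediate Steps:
K = 23987 (K = 119769 - (53433 + 42349) = 119769 - 1*95782 = 119769 - 95782 = 23987)
T(C) = (-184 + C)/(2*C) (T(C) = (-184 + C)/((2*C)) = (-184 + C)*(1/(2*C)) = (-184 + C)/(2*C))
-404910/(-378749) + T(-69)/K = -404910/(-378749) + ((½)*(-184 - 69)/(-69))/23987 = -404910*(-1/378749) + ((½)*(-1/69)*(-253))*(1/23987) = 404910/378749 + (11/6)*(1/23987) = 404910/378749 + 11/143922 = 58279623259/54510313578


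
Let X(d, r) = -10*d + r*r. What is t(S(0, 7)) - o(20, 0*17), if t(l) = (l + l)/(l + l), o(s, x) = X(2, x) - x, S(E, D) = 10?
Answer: 21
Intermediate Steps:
X(d, r) = r**2 - 10*d (X(d, r) = -10*d + r**2 = r**2 - 10*d)
o(s, x) = -20 + x**2 - x (o(s, x) = (x**2 - 10*2) - x = (x**2 - 20) - x = (-20 + x**2) - x = -20 + x**2 - x)
t(l) = 1 (t(l) = (2*l)/((2*l)) = (2*l)*(1/(2*l)) = 1)
t(S(0, 7)) - o(20, 0*17) = 1 - (-20 + (0*17)**2 - 0*17) = 1 - (-20 + 0**2 - 1*0) = 1 - (-20 + 0 + 0) = 1 - 1*(-20) = 1 + 20 = 21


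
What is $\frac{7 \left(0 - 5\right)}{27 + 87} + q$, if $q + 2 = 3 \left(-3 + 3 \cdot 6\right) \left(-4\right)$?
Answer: $- \frac{20783}{114} \approx -182.31$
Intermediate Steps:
$q = -182$ ($q = -2 + 3 \left(-3 + 3 \cdot 6\right) \left(-4\right) = -2 + 3 \left(-3 + 18\right) \left(-4\right) = -2 + 3 \cdot 15 \left(-4\right) = -2 + 45 \left(-4\right) = -2 - 180 = -182$)
$\frac{7 \left(0 - 5\right)}{27 + 87} + q = \frac{7 \left(0 - 5\right)}{27 + 87} - 182 = \frac{7 \left(-5\right)}{114} - 182 = \frac{1}{114} \left(-35\right) - 182 = - \frac{35}{114} - 182 = - \frac{20783}{114}$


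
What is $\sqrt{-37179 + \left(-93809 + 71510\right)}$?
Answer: $i \sqrt{59478} \approx 243.88 i$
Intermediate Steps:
$\sqrt{-37179 + \left(-93809 + 71510\right)} = \sqrt{-37179 - 22299} = \sqrt{-59478} = i \sqrt{59478}$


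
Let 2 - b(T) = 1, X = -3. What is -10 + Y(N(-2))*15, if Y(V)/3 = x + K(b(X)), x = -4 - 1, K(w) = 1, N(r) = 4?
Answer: -190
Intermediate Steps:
b(T) = 1 (b(T) = 2 - 1*1 = 2 - 1 = 1)
x = -5
Y(V) = -12 (Y(V) = 3*(-5 + 1) = 3*(-4) = -12)
-10 + Y(N(-2))*15 = -10 - 12*15 = -10 - 180 = -190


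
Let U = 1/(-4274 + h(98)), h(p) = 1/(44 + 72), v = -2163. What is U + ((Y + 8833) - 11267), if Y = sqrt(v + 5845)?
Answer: -1206735938/495783 + sqrt(3682) ≈ -2373.3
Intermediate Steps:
Y = sqrt(3682) (Y = sqrt(-2163 + 5845) = sqrt(3682) ≈ 60.680)
h(p) = 1/116
U = -116/495783 (U = 1/(-4274 + 1/116) = 1/(-495783/116) = -116/495783 ≈ -0.00023397)
U + ((Y + 8833) - 11267) = -116/495783 + ((sqrt(3682) + 8833) - 11267) = -116/495783 + ((8833 + sqrt(3682)) - 11267) = -116/495783 + (-2434 + sqrt(3682)) = -1206735938/495783 + sqrt(3682)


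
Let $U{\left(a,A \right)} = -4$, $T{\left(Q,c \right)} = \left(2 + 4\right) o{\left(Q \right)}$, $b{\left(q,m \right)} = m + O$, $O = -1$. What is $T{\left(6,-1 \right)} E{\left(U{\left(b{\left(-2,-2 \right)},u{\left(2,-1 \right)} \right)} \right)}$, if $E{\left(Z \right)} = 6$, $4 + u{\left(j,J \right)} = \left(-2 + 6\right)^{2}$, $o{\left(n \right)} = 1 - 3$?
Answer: $-72$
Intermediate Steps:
$o{\left(n \right)} = -2$
$b{\left(q,m \right)} = -1 + m$ ($b{\left(q,m \right)} = m - 1 = -1 + m$)
$u{\left(j,J \right)} = 12$ ($u{\left(j,J \right)} = -4 + \left(-2 + 6\right)^{2} = -4 + 4^{2} = -4 + 16 = 12$)
$T{\left(Q,c \right)} = -12$ ($T{\left(Q,c \right)} = \left(2 + 4\right) \left(-2\right) = 6 \left(-2\right) = -12$)
$T{\left(6,-1 \right)} E{\left(U{\left(b{\left(-2,-2 \right)},u{\left(2,-1 \right)} \right)} \right)} = \left(-12\right) 6 = -72$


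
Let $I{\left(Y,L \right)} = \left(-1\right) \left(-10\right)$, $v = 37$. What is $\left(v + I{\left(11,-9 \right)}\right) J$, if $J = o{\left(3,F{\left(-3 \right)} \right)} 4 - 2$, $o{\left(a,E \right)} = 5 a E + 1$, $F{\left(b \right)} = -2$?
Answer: $-5546$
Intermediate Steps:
$o{\left(a,E \right)} = 1 + 5 E a$ ($o{\left(a,E \right)} = 5 E a + 1 = 1 + 5 E a$)
$I{\left(Y,L \right)} = 10$
$J = -118$ ($J = \left(1 + 5 \left(-2\right) 3\right) 4 - 2 = \left(1 - 30\right) 4 - 2 = \left(-29\right) 4 - 2 = -116 - 2 = -118$)
$\left(v + I{\left(11,-9 \right)}\right) J = \left(37 + 10\right) \left(-118\right) = 47 \left(-118\right) = -5546$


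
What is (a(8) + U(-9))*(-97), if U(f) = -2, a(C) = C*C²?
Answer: -49470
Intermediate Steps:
a(C) = C³
(a(8) + U(-9))*(-97) = (8³ - 2)*(-97) = (512 - 2)*(-97) = 510*(-97) = -49470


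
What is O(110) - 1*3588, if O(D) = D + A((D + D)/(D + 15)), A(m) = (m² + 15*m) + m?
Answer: -2154214/625 ≈ -3446.7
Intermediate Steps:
A(m) = m² + 16*m
O(D) = D + 2*D*(16 + 2*D/(15 + D))/(15 + D) (O(D) = D + ((D + D)/(D + 15))*(16 + (D + D)/(D + 15)) = D + ((2*D)/(15 + D))*(16 + (2*D)/(15 + D)) = D + (2*D/(15 + D))*(16 + 2*D/(15 + D)) = D + 2*D*(16 + 2*D/(15 + D))/(15 + D))
O(110) - 1*3588 = 110*(480 + (15 + 110)² + 36*110)/(15 + 110)² - 1*3588 = 110*(480 + 125² + 3960)/125² - 3588 = 110*(1/15625)*(480 + 15625 + 3960) - 3588 = 110*(1/15625)*20065 - 3588 = 88286/625 - 3588 = -2154214/625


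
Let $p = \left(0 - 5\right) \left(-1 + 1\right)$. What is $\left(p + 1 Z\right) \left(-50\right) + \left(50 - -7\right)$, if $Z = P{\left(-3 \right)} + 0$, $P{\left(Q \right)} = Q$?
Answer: $207$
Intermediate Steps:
$p = 0$ ($p = \left(-5\right) 0 = 0$)
$Z = -3$ ($Z = -3 + 0 = -3$)
$\left(p + 1 Z\right) \left(-50\right) + \left(50 - -7\right) = \left(0 + 1 \left(-3\right)\right) \left(-50\right) + \left(50 - -7\right) = \left(0 - 3\right) \left(-50\right) + \left(50 + 7\right) = \left(-3\right) \left(-50\right) + 57 = 150 + 57 = 207$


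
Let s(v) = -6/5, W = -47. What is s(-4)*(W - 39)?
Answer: 516/5 ≈ 103.20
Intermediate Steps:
s(v) = -6/5 (s(v) = -6*⅕ = -6/5)
s(-4)*(W - 39) = -6*(-47 - 39)/5 = -6/5*(-86) = 516/5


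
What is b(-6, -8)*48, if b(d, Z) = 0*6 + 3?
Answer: 144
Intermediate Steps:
b(d, Z) = 3 (b(d, Z) = 0 + 3 = 3)
b(-6, -8)*48 = 3*48 = 144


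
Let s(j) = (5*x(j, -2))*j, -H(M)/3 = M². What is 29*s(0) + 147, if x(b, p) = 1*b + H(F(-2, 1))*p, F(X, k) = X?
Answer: 147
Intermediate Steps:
H(M) = -3*M²
x(b, p) = b - 12*p (x(b, p) = 1*b + (-3*(-2)²)*p = b + (-3*4)*p = b - 12*p)
s(j) = j*(120 + 5*j) (s(j) = (5*(j - 12*(-2)))*j = (5*(j + 24))*j = (5*(24 + j))*j = (120 + 5*j)*j = j*(120 + 5*j))
29*s(0) + 147 = 29*(5*0*(24 + 0)) + 147 = 29*(5*0*24) + 147 = 29*0 + 147 = 0 + 147 = 147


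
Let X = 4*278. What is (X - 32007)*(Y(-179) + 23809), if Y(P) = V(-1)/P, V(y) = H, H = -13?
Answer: -131669052480/179 ≈ -7.3558e+8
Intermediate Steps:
V(y) = -13
X = 1112
Y(P) = -13/P
(X - 32007)*(Y(-179) + 23809) = (1112 - 32007)*(-13/(-179) + 23809) = -30895*(-13*(-1/179) + 23809) = -30895*(13/179 + 23809) = -30895*4261824/179 = -131669052480/179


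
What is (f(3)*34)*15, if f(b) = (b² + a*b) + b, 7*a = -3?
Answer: 38250/7 ≈ 5464.3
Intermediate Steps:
a = -3/7 (a = (⅐)*(-3) = -3/7 ≈ -0.42857)
f(b) = b² + 4*b/7 (f(b) = (b² - 3*b/7) + b = b² + 4*b/7)
(f(3)*34)*15 = (((⅐)*3*(4 + 7*3))*34)*15 = (((⅐)*3*(4 + 21))*34)*15 = (((⅐)*3*25)*34)*15 = ((75/7)*34)*15 = (2550/7)*15 = 38250/7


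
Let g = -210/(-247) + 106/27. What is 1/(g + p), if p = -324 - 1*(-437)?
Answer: 6669/785449 ≈ 0.0084907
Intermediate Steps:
p = 113 (p = -324 + 437 = 113)
g = 31852/6669 (g = -210*(-1/247) + 106*(1/27) = 210/247 + 106/27 = 31852/6669 ≈ 4.7761)
1/(g + p) = 1/(31852/6669 + 113) = 1/(785449/6669) = 6669/785449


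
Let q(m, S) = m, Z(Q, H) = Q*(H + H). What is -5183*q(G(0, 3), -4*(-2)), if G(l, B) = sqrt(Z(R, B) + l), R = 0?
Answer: 0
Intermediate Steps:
Z(Q, H) = 2*H*Q (Z(Q, H) = Q*(2*H) = 2*H*Q)
G(l, B) = sqrt(l) (G(l, B) = sqrt(2*B*0 + l) = sqrt(0 + l) = sqrt(l))
-5183*q(G(0, 3), -4*(-2)) = -5183*sqrt(0) = -5183*0 = 0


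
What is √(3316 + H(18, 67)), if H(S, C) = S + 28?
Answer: 41*√2 ≈ 57.983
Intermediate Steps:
H(S, C) = 28 + S
√(3316 + H(18, 67)) = √(3316 + (28 + 18)) = √(3316 + 46) = √3362 = 41*√2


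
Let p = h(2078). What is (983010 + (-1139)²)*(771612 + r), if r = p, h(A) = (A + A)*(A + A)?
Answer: 41146173986788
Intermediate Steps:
h(A) = 4*A² (h(A) = (2*A)*(2*A) = 4*A²)
p = 17272336 (p = 4*2078² = 4*4318084 = 17272336)
r = 17272336
(983010 + (-1139)²)*(771612 + r) = (983010 + (-1139)²)*(771612 + 17272336) = (983010 + 1297321)*18043948 = 2280331*18043948 = 41146173986788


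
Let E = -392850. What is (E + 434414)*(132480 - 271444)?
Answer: -5775899696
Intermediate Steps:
(E + 434414)*(132480 - 271444) = (-392850 + 434414)*(132480 - 271444) = 41564*(-138964) = -5775899696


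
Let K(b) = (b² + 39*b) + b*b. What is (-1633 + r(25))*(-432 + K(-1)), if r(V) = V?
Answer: 754152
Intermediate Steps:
K(b) = 2*b² + 39*b (K(b) = (b² + 39*b) + b² = 2*b² + 39*b)
(-1633 + r(25))*(-432 + K(-1)) = (-1633 + 25)*(-432 - (39 + 2*(-1))) = -1608*(-432 - (39 - 2)) = -1608*(-432 - 1*37) = -1608*(-432 - 37) = -1608*(-469) = 754152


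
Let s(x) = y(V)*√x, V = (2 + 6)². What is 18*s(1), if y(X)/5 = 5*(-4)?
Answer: -1800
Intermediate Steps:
V = 64 (V = 8² = 64)
y(X) = -100 (y(X) = 5*(5*(-4)) = 5*(-20) = -100)
s(x) = -100*√x
18*s(1) = 18*(-100*√1) = 18*(-100*1) = 18*(-100) = -1800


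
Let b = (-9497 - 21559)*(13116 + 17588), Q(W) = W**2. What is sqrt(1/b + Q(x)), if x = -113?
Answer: sqrt(45352149178518061845)/59596464 ≈ 113.00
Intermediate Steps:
b = -953543424 (b = -31056*30704 = -953543424)
sqrt(1/b + Q(x)) = sqrt(1/(-953543424) + (-113)**2) = sqrt(-1/953543424 + 12769) = sqrt(12175795981055/953543424) = sqrt(45352149178518061845)/59596464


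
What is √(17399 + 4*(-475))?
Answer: √15499 ≈ 124.49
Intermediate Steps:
√(17399 + 4*(-475)) = √(17399 - 1900) = √15499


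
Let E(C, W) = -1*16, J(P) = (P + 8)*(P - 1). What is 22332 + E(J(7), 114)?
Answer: 22316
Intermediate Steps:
J(P) = (-1 + P)*(8 + P) (J(P) = (8 + P)*(-1 + P) = (-1 + P)*(8 + P))
E(C, W) = -16
22332 + E(J(7), 114) = 22332 - 16 = 22316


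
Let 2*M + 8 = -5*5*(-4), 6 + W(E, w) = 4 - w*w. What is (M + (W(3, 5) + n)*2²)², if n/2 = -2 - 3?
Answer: 10404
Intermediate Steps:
n = -10 (n = 2*(-2 - 3) = 2*(-5) = -10)
W(E, w) = -2 - w² (W(E, w) = -6 + (4 - w*w) = -6 + (4 - w²) = -2 - w²)
M = 46 (M = -4 + (-5*5*(-4))/2 = -4 + (-25*(-4))/2 = -4 + (½)*100 = -4 + 50 = 46)
(M + (W(3, 5) + n)*2²)² = (46 + ((-2 - 1*5²) - 10)*2²)² = (46 + ((-2 - 1*25) - 10)*4)² = (46 + ((-2 - 25) - 10)*4)² = (46 + (-27 - 10)*4)² = (46 - 37*4)² = (46 - 148)² = (-102)² = 10404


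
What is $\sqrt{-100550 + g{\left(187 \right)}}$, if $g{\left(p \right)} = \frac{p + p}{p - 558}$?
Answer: $\frac{6 i \sqrt{384442814}}{371} \approx 317.1 i$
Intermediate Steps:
$g{\left(p \right)} = \frac{2 p}{-558 + p}$
$\sqrt{-100550 + g{\left(187 \right)}} = \sqrt{-100550 + 2 \cdot 187 \frac{1}{-558 + 187}} = \sqrt{-100550 + 2 \cdot 187 \frac{1}{-371}} = \sqrt{-100550 + 2 \cdot 187 \left(- \frac{1}{371}\right)} = \sqrt{-100550 - \frac{374}{371}} = \sqrt{- \frac{37304424}{371}} = \frac{6 i \sqrt{384442814}}{371}$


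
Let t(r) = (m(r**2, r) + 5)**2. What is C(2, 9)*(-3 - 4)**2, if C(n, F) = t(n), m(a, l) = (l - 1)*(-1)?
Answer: 784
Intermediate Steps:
m(a, l) = 1 - l (m(a, l) = (-1 + l)*(-1) = 1 - l)
t(r) = (6 - r)**2 (t(r) = ((1 - r) + 5)**2 = (6 - r)**2)
C(n, F) = (-6 + n)**2
C(2, 9)*(-3 - 4)**2 = (-6 + 2)**2*(-3 - 4)**2 = (-4)**2*(-7)**2 = 16*49 = 784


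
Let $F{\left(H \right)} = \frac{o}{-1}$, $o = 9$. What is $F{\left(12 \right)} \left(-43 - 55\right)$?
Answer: $882$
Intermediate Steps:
$F{\left(H \right)} = -9$ ($F{\left(H \right)} = \frac{9}{-1} = 9 \left(-1\right) = -9$)
$F{\left(12 \right)} \left(-43 - 55\right) = - 9 \left(-43 - 55\right) = \left(-9\right) \left(-98\right) = 882$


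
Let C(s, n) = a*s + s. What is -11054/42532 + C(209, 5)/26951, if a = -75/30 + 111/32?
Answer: -2243326121/9170239456 ≈ -0.24463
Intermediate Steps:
a = 31/32 (a = -75*1/30 + 111*(1/32) = -5/2 + 111/32 = 31/32 ≈ 0.96875)
C(s, n) = 63*s/32 (C(s, n) = 31*s/32 + s = 63*s/32)
-11054/42532 + C(209, 5)/26951 = -11054/42532 + ((63/32)*209)/26951 = -11054*1/42532 + (13167/32)*(1/26951) = -5527/21266 + 13167/862432 = -2243326121/9170239456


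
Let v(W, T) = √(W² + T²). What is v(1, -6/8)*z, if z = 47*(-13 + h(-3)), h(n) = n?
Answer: -940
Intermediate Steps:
z = -752 (z = 47*(-13 - 3) = 47*(-16) = -752)
v(W, T) = √(T² + W²)
v(1, -6/8)*z = √((-6/8)² + 1²)*(-752) = √((-6*⅛)² + 1)*(-752) = √((-¾)² + 1)*(-752) = √(9/16 + 1)*(-752) = √(25/16)*(-752) = (5/4)*(-752) = -940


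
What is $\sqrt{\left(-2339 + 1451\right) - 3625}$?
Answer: $i \sqrt{4513} \approx 67.179 i$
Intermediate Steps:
$\sqrt{\left(-2339 + 1451\right) - 3625} = \sqrt{-888 - 3625} = \sqrt{-4513} = i \sqrt{4513}$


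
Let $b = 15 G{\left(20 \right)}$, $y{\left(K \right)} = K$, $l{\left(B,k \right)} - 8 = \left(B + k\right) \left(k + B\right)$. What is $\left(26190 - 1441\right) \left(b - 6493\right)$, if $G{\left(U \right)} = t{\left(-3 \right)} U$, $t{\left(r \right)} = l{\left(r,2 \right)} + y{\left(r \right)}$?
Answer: $-116147057$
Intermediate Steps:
$l{\left(B,k \right)} = 8 + \left(B + k\right)^{2}$ ($l{\left(B,k \right)} = 8 + \left(B + k\right) \left(k + B\right) = 8 + \left(B + k\right) \left(B + k\right) = 8 + \left(B + k\right)^{2}$)
$t{\left(r \right)} = 8 + r + \left(2 + r\right)^{2}$ ($t{\left(r \right)} = \left(8 + \left(r + 2\right)^{2}\right) + r = \left(8 + \left(2 + r\right)^{2}\right) + r = 8 + r + \left(2 + r\right)^{2}$)
$G{\left(U \right)} = 6 U$ ($G{\left(U \right)} = \left(8 - 3 + \left(2 - 3\right)^{2}\right) U = \left(8 - 3 + \left(-1\right)^{2}\right) U = \left(8 - 3 + 1\right) U = 6 U$)
$b = 1800$ ($b = 15 \cdot 6 \cdot 20 = 15 \cdot 120 = 1800$)
$\left(26190 - 1441\right) \left(b - 6493\right) = \left(26190 - 1441\right) \left(1800 - 6493\right) = 24749 \left(-4693\right) = -116147057$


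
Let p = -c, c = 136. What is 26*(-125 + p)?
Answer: -6786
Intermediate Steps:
p = -136 (p = -1*136 = -136)
26*(-125 + p) = 26*(-125 - 136) = 26*(-261) = -6786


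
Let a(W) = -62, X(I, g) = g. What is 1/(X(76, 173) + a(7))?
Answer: 1/111 ≈ 0.0090090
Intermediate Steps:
1/(X(76, 173) + a(7)) = 1/(173 - 62) = 1/111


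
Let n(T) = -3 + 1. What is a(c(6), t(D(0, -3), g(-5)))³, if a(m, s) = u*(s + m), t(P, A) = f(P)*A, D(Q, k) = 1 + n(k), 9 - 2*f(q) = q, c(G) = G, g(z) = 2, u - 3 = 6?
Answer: 2985984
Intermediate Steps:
u = 9 (u = 3 + 6 = 9)
n(T) = -2
f(q) = 9/2 - q/2
D(Q, k) = -1 (D(Q, k) = 1 - 2 = -1)
t(P, A) = A*(9/2 - P/2) (t(P, A) = (9/2 - P/2)*A = A*(9/2 - P/2))
a(m, s) = 9*m + 9*s (a(m, s) = 9*(s + m) = 9*(m + s) = 9*m + 9*s)
a(c(6), t(D(0, -3), g(-5)))³ = (9*6 + 9*((½)*2*(9 - 1*(-1))))³ = (54 + 9*((½)*2*(9 + 1)))³ = (54 + 9*((½)*2*10))³ = (54 + 9*10)³ = (54 + 90)³ = 144³ = 2985984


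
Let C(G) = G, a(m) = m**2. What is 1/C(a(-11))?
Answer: 1/121 ≈ 0.0082645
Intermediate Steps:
1/C(a(-11)) = 1/((-11)**2) = 1/121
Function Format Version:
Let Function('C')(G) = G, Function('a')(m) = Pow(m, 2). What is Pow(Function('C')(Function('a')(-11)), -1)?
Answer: Rational(1, 121) ≈ 0.0082645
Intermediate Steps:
Pow(Function('C')(Function('a')(-11)), -1) = Pow(Pow(-11, 2), -1) = Pow(121, -1) = Rational(1, 121)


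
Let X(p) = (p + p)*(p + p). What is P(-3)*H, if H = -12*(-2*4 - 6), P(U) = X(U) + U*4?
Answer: 4032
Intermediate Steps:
X(p) = 4*p² (X(p) = (2*p)*(2*p) = 4*p²)
P(U) = 4*U + 4*U² (P(U) = 4*U² + U*4 = 4*U² + 4*U = 4*U + 4*U²)
H = 168 (H = -12*(-8 - 6) = -12*(-14) = 168)
P(-3)*H = (4*(-3)*(1 - 3))*168 = (4*(-3)*(-2))*168 = 24*168 = 4032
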